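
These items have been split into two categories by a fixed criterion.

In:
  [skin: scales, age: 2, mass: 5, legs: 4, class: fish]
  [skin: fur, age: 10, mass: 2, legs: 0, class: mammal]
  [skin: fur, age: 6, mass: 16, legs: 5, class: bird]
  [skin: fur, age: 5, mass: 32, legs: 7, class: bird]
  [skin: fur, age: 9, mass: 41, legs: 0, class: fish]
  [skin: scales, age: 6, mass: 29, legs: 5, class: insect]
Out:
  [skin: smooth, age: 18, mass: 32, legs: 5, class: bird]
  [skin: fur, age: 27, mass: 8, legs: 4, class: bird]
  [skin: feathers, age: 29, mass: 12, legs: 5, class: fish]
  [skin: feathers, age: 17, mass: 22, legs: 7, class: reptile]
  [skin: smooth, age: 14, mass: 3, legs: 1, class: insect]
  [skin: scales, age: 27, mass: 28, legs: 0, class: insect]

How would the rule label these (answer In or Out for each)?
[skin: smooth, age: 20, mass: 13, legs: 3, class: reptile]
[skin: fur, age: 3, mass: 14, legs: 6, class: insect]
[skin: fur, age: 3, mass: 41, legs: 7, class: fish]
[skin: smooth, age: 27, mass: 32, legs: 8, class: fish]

Out, In, In, Out

'In' ⟺ age ≤ 10.
[skin: smooth, age: 20, mass: 13, legs: 3, class: reptile] — age = 20, hence Out.
[skin: fur, age: 3, mass: 14, legs: 6, class: insect] — age = 3, hence In.
[skin: fur, age: 3, mass: 41, legs: 7, class: fish] — age = 3, hence In.
[skin: smooth, age: 27, mass: 32, legs: 8, class: fish] — age = 27, hence Out.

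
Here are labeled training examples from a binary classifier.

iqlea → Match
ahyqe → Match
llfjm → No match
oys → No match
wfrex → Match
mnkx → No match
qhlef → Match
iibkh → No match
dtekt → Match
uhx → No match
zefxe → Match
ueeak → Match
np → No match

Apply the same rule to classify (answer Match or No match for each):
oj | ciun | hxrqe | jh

No match, No match, Match, No match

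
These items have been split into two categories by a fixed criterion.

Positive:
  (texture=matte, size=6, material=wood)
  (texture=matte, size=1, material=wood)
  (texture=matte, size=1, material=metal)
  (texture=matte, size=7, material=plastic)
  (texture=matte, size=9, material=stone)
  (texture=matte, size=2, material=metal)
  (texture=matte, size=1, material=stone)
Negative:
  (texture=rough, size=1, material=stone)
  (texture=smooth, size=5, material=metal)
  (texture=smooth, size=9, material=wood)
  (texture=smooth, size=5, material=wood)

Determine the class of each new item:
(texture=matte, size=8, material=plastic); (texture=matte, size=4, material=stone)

Positive, Positive

Comparing the two groups points to one rule — texture is matte.
(texture=matte, size=8, material=plastic): texture is matte — fits, so Positive.
(texture=matte, size=4, material=stone): texture is matte — fits, so Positive.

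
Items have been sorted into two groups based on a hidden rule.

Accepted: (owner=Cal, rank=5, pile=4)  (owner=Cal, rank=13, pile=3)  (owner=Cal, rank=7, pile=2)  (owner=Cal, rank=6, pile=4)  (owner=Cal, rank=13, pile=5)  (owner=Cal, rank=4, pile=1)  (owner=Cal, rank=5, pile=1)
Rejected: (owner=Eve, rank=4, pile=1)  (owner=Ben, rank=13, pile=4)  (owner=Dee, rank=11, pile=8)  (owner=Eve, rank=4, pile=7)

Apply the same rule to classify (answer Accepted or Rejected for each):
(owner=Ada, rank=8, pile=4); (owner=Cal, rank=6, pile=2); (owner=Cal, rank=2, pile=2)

Rejected, Accepted, Accepted

Checking candidate rules against both groups, what survives is: owner is Cal.
Rejected: (owner=Ada, rank=8, pile=4), since owner is Ada.
Accepted: (owner=Cal, rank=6, pile=2), since owner is Cal.
Accepted: (owner=Cal, rank=2, pile=2), since owner is Cal.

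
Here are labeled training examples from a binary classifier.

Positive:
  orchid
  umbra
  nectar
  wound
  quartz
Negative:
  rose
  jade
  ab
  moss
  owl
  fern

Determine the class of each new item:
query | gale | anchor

Positive, Negative, Positive

The simplest hypothesis consistent with all the labels is: length ≥ 5.
query: length 5, has this property → Positive.
gale: length 4, fails this test → Negative.
anchor: length 6, has this property → Positive.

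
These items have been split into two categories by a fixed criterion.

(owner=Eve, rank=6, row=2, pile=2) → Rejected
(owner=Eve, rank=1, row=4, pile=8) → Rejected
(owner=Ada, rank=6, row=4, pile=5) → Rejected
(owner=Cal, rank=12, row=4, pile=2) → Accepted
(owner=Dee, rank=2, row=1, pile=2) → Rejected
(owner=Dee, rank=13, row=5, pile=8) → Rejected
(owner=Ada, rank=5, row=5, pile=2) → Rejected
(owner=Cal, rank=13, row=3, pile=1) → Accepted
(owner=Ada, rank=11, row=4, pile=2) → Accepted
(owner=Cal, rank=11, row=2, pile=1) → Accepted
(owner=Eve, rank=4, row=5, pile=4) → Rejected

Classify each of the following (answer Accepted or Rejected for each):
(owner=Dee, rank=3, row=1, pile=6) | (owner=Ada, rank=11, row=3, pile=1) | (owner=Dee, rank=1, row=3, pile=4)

Rejected, Accepted, Rejected

The distinguishing property — rank ≥ 11 AND row ≤ 4 — holds for all the 'Accepted' cases and none of the 'Rejected' cases.
(owner=Dee, rank=3, row=1, pile=6) — rank = 3, row = 1, hence Rejected.
(owner=Ada, rank=11, row=3, pile=1) — rank = 11, row = 3, hence Accepted.
(owner=Dee, rank=1, row=3, pile=4) — rank = 1, row = 3, hence Rejected.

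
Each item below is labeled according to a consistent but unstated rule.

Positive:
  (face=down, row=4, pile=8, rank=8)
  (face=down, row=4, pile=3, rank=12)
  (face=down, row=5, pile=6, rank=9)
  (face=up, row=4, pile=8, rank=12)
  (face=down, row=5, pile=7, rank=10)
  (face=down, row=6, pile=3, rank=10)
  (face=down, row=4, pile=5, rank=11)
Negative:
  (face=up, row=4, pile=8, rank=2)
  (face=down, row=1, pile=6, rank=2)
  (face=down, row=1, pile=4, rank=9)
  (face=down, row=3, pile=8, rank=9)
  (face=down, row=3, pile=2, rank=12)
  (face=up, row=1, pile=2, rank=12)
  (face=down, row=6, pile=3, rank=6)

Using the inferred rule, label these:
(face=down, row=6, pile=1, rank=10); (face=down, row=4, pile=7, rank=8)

Positive, Positive

The classifier is using: rank ≥ 8 AND row ≥ 4.
(face=down, row=6, pile=1, rank=10): rank = 10, row = 6 — meets the rule, so Positive.
(face=down, row=4, pile=7, rank=8): rank = 8, row = 4 — meets the rule, so Positive.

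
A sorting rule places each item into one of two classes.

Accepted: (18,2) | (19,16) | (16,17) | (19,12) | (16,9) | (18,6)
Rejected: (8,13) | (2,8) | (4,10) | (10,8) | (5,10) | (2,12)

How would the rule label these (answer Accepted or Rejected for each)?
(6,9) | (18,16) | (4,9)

Rejected, Accepted, Rejected

All 'Accepted' examples share one property — first ≥ 12 — and every 'Rejected' example lacks it.
(6,9) — first 6, hence Rejected.
(18,16) — first 18, hence Accepted.
(4,9) — first 4, hence Rejected.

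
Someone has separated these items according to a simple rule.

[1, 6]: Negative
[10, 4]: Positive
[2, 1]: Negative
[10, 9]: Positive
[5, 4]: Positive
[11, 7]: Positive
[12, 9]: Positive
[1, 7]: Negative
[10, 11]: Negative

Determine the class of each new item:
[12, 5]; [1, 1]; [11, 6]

All 'Positive' examples share one property — first > second AND sum ≥ 7 — and every 'Negative' example lacks it.
Positive: [12, 5], since 12 > 5, 12+5 = 17. Negative: [1, 1], since 1 = 1, 1+1 = 2. Positive: [11, 6], since 11 > 6, 11+6 = 17.

Positive, Negative, Positive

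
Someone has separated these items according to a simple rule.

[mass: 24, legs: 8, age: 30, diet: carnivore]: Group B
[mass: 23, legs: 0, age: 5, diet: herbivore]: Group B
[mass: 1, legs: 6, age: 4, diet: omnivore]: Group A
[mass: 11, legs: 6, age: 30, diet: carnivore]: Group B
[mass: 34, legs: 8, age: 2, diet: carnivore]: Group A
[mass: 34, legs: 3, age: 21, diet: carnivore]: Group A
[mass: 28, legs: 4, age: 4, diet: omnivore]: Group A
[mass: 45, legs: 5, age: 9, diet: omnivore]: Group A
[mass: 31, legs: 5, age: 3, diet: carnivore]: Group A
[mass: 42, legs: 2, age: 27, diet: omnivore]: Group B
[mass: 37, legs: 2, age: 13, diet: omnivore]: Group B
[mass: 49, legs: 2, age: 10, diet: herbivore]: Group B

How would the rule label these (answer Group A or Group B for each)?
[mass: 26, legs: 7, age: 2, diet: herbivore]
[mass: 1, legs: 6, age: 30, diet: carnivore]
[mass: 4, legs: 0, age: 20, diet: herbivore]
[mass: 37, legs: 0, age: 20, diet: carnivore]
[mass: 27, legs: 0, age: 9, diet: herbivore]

The common property of the 'Group A' items is: legs ≥ 3 AND age ≤ 21. No 'Group B' item has it.
[mass: 26, legs: 7, age: 2, diet: herbivore] → legs = 7, age = 2 → Group A.
[mass: 1, legs: 6, age: 30, diet: carnivore] → legs = 6, age = 30 → Group B.
[mass: 4, legs: 0, age: 20, diet: herbivore] → legs = 0, age = 20 → Group B.
[mass: 37, legs: 0, age: 20, diet: carnivore] → legs = 0, age = 20 → Group B.
[mass: 27, legs: 0, age: 9, diet: herbivore] → legs = 0, age = 9 → Group B.

Group A, Group B, Group B, Group B, Group B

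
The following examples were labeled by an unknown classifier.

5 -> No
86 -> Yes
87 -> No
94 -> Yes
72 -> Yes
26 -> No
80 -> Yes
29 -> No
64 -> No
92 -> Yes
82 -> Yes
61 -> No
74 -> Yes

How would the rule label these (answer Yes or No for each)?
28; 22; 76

No, No, Yes

Every 'Yes' example satisfies: even AND at least 72. None of the 'No' examples do.
No: 28, since 28 is even, 28 < 72.
No: 22, since 22 is even, 22 < 72.
Yes: 76, since 76 is even, 76 ≥ 72.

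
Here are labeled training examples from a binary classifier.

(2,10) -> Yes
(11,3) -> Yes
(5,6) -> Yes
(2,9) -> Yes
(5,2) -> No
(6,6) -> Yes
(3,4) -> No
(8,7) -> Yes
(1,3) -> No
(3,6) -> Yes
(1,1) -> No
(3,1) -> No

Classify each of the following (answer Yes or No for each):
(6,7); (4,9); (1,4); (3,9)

Rule: sum ≥ 9. This holds for each 'Yes' example and fails for each 'No' one.
(6,7) → 6+7 = 13 → Yes.
(4,9) → 4+9 = 13 → Yes.
(1,4) → 1+4 = 5 → No.
(3,9) → 3+9 = 12 → Yes.

Yes, Yes, No, Yes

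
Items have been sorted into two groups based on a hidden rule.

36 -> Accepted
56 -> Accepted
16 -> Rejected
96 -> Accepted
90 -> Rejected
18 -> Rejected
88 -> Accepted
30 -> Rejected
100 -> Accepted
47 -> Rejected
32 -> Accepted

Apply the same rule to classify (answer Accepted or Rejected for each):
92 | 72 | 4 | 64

The classifier is using: multiple of 4 AND at least 18.
92: Accepted (92 = 4·23, 92 ≥ 18). 72: Accepted (72 = 4·18, 72 ≥ 18). 4: Rejected (4 = 4·1, 4 < 18). 64: Accepted (64 = 4·16, 64 ≥ 18).

Accepted, Accepted, Rejected, Accepted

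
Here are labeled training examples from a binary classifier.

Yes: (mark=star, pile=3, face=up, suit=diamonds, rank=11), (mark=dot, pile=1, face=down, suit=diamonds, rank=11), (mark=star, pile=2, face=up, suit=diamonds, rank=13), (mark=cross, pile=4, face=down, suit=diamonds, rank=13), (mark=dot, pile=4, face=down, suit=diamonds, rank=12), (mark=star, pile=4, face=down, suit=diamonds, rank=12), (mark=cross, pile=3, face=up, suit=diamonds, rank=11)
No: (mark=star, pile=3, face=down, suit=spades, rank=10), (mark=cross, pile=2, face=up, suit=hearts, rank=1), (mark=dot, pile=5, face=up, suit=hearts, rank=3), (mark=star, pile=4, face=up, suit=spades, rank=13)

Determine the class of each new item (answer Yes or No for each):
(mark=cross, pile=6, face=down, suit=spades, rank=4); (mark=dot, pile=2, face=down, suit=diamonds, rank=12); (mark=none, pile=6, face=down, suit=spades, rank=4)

No, Yes, No

All 'Yes' examples share one property — suit is diamonds — and every 'No' example lacks it.
No: (mark=cross, pile=6, face=down, suit=spades, rank=4), since suit is spades.
Yes: (mark=dot, pile=2, face=down, suit=diamonds, rank=12), since suit is diamonds.
No: (mark=none, pile=6, face=down, suit=spades, rank=4), since suit is spades.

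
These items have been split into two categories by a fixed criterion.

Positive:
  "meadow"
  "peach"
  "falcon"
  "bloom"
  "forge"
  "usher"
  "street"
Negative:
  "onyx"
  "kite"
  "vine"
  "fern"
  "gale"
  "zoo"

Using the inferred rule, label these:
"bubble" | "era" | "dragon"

Positive, Negative, Positive

The classifier is using: length ≥ 5.
Positive: "bubble", since length 6.
Negative: "era", since length 3.
Positive: "dragon", since length 6.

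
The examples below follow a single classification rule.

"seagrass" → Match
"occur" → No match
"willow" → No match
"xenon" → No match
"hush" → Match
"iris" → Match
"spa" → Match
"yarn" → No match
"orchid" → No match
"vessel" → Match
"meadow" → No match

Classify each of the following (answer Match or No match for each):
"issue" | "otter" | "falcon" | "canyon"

Match, No match, No match, No match

The rule appears to be: contains 's'.
"issue" — has 's', hence Match. "otter" — no 's', hence No match. "falcon" — no 's', hence No match. "canyon" — no 's', hence No match.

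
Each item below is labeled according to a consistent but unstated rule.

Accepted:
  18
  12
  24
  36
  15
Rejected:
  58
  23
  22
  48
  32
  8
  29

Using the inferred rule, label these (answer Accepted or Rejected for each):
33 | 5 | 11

Accepted, Rejected, Rejected

The distinguishing property — multiple of 3 AND at most 36 — holds for all the 'Accepted' cases and none of the 'Rejected' cases.
33 — 33 = 3·11, 33 ≤ 36, hence Accepted. 5 — 5 = 3·1 + 2, 5 ≤ 36, hence Rejected. 11 — 11 = 3·3 + 2, 11 ≤ 36, hence Rejected.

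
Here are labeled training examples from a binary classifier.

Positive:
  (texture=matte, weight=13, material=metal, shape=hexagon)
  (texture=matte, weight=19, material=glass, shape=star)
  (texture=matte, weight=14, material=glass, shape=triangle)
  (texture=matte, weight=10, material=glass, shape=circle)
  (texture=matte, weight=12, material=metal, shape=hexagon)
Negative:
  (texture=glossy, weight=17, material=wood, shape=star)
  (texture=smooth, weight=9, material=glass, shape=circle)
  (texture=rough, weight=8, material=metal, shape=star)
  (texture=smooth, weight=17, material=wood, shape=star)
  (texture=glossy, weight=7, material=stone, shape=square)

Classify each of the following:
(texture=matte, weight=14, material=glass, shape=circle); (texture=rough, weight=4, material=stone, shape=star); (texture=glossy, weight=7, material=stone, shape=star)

Positive, Negative, Negative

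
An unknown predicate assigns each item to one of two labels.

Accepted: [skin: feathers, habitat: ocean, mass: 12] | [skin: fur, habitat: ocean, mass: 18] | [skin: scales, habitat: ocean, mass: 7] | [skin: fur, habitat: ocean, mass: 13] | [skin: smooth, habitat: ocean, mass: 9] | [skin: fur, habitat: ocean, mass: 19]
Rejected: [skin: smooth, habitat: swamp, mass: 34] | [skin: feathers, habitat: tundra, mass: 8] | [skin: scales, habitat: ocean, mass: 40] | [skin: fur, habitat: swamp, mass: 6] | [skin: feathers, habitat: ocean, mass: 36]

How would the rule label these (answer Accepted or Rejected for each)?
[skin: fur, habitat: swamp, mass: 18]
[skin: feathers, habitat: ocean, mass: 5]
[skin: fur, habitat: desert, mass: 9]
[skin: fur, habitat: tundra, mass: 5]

Rejected, Accepted, Rejected, Rejected

The simplest hypothesis consistent with all the labels is: habitat is ocean AND mass ≤ 19.
Rejected: [skin: fur, habitat: swamp, mass: 18], since habitat is swamp, mass = 18. Accepted: [skin: feathers, habitat: ocean, mass: 5], since habitat is ocean, mass = 5. Rejected: [skin: fur, habitat: desert, mass: 9], since habitat is desert, mass = 9. Rejected: [skin: fur, habitat: tundra, mass: 5], since habitat is tundra, mass = 5.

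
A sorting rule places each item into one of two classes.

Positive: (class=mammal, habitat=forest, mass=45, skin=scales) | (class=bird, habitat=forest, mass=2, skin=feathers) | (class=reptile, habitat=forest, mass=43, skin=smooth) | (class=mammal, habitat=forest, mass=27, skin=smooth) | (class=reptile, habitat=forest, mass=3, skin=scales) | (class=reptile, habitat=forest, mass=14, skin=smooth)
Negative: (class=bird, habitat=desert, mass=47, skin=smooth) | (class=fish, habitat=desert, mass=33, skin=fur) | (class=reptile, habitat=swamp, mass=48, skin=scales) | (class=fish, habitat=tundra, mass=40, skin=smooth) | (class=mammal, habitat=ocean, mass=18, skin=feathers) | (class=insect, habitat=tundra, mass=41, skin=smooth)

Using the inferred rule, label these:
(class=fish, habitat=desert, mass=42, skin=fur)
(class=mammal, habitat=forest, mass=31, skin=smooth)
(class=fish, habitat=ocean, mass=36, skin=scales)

The distinguishing property — habitat is forest — holds for all the 'Positive' cases and none of the 'Negative' cases.

Negative, Positive, Negative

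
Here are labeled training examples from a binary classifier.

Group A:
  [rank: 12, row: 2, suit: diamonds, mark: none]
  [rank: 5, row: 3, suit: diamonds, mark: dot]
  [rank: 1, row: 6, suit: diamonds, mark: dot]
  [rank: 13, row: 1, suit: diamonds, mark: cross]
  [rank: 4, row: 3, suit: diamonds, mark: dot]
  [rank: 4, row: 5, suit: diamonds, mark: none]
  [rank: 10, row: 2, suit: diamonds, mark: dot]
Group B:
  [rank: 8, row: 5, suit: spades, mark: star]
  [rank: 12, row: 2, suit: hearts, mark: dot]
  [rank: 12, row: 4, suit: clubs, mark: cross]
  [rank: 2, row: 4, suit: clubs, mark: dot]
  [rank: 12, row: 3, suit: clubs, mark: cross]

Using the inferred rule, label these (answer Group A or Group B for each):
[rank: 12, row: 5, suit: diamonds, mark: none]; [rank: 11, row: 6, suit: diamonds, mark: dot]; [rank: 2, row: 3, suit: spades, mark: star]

Group A, Group A, Group B

Comparing the two groups points to one rule — suit is diamonds.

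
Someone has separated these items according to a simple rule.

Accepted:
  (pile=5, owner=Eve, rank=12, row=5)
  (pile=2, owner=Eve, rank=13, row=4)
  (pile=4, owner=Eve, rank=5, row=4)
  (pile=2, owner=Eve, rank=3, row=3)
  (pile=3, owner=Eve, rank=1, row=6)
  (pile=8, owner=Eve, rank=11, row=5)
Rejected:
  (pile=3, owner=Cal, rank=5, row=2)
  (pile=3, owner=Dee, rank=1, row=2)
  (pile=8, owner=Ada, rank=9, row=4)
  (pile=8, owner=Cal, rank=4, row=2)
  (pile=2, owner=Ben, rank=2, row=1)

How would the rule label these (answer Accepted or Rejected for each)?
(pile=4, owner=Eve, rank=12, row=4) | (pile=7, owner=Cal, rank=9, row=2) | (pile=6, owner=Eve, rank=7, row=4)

Accepted, Rejected, Accepted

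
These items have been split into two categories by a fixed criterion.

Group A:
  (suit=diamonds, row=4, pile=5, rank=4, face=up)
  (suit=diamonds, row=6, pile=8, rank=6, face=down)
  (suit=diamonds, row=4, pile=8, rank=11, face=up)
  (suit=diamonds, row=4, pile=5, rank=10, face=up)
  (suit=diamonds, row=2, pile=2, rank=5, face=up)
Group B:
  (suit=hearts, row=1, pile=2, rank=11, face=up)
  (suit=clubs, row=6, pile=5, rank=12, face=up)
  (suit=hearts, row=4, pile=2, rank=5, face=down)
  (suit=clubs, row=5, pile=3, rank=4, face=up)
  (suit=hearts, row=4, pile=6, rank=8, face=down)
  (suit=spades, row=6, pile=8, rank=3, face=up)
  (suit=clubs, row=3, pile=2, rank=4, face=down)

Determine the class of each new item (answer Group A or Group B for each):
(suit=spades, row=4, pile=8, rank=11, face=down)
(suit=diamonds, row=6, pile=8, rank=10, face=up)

The pattern is that an item is 'Group A' exactly when: suit is diamonds.
(suit=spades, row=4, pile=8, rank=11, face=down): Group B (suit is spades).
(suit=diamonds, row=6, pile=8, rank=10, face=up): Group A (suit is diamonds).

Group B, Group A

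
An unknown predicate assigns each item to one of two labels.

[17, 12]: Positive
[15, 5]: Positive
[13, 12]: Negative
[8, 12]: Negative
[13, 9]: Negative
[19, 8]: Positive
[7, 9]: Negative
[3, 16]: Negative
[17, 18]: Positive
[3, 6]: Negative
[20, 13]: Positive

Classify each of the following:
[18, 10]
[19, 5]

The rule appears to be: first ≥ 15.
[18, 10]: first 18, matches → Positive.
[19, 5]: first 19, matches → Positive.

Positive, Positive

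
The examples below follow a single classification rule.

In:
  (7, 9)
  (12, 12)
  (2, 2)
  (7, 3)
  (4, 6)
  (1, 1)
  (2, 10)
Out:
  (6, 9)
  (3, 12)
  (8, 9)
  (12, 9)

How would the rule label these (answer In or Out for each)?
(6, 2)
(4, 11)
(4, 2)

In, Out, In

'In' ⟺ sum is even.
(6, 2) — 6+2 = 8, hence In. (4, 11) — 4+11 = 15, hence Out. (4, 2) — 4+2 = 6, hence In.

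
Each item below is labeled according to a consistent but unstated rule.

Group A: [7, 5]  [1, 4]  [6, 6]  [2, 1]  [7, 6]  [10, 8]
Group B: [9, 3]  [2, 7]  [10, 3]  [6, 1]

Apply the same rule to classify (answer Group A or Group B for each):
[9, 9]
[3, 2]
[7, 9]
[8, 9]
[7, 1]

Group A, Group A, Group A, Group A, Group B

The pattern is that an item is 'Group A' exactly when: |first − second| ≤ 3.
[9, 9] → |9−9| = 0 → Group A.
[3, 2] → |3−2| = 1 → Group A.
[7, 9] → |7−9| = 2 → Group A.
[8, 9] → |8−9| = 1 → Group A.
[7, 1] → |7−1| = 6 → Group B.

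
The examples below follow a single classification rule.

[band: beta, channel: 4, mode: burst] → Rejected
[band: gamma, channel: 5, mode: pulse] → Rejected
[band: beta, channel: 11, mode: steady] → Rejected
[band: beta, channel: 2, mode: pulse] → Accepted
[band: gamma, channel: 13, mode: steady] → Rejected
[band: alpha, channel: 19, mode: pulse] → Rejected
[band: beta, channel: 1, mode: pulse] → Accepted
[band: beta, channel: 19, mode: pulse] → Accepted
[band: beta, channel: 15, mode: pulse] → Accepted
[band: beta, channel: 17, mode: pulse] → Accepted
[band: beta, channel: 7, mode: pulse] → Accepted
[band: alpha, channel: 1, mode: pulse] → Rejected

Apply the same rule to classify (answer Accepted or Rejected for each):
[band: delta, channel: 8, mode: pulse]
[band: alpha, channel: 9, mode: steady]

Rejected, Rejected

The rule appears to be: mode is pulse AND band is beta.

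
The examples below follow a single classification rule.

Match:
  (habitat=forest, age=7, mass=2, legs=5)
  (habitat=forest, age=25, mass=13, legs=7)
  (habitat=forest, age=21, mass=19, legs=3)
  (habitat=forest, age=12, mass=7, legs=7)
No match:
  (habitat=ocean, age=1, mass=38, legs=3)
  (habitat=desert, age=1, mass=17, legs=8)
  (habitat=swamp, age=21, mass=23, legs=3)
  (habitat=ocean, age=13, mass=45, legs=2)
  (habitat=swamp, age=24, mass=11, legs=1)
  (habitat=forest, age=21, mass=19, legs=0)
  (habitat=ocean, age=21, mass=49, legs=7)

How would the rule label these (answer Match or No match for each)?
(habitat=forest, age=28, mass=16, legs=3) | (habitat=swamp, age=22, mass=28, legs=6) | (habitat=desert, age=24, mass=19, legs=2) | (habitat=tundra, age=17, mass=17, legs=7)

Match, No match, No match, No match

Every 'Match' example satisfies: habitat is forest AND legs ≥ 1. None of the 'No match' examples do.
(habitat=forest, age=28, mass=16, legs=3): Match (habitat is forest, legs = 3).
(habitat=swamp, age=22, mass=28, legs=6): No match (habitat is swamp, legs = 6).
(habitat=desert, age=24, mass=19, legs=2): No match (habitat is desert, legs = 2).
(habitat=tundra, age=17, mass=17, legs=7): No match (habitat is tundra, legs = 7).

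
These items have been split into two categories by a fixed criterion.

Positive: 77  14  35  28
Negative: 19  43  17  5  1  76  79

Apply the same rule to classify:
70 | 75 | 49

Positive, Negative, Positive

The rule appears to be: multiple of 7.
Positive: 70, since 70 = 7·10.
Negative: 75, since 75 = 7·10 + 5.
Positive: 49, since 49 = 7·7.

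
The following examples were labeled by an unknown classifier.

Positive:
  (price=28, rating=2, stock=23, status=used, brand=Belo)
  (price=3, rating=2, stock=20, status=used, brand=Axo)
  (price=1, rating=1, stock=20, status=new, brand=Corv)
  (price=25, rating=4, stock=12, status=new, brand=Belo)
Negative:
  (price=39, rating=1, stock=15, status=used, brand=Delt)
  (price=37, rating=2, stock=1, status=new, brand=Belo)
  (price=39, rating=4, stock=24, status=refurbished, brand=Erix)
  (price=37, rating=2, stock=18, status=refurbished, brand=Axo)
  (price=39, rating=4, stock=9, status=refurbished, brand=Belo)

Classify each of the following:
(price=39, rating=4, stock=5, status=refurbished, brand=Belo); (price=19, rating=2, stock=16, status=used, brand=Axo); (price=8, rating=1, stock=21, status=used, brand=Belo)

Negative, Positive, Positive

'Positive' ⟺ price ≤ 28.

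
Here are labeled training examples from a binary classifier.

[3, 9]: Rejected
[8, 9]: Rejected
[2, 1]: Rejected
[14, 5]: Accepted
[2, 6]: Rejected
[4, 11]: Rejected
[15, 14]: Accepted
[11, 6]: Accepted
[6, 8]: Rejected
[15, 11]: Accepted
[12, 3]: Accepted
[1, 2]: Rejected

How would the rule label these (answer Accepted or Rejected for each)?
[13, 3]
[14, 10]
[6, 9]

A rule that fits every label: first ≥ 9 — true of each 'Accepted' example, false of each 'Rejected' one.

Accepted, Accepted, Rejected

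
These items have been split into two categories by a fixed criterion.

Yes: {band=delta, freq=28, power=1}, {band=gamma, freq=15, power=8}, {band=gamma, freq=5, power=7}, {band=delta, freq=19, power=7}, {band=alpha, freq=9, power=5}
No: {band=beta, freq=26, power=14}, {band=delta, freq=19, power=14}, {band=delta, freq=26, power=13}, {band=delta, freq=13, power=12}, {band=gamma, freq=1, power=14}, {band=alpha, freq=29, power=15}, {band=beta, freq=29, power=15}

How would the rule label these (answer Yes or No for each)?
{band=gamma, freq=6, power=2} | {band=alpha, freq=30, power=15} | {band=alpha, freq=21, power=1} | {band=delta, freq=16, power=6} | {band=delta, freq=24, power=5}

A rule that fits every label: power ≤ 8 — true of each 'Yes' example, false of each 'No' one.
{band=gamma, freq=6, power=2}: Yes (power = 2).
{band=alpha, freq=30, power=15}: No (power = 15).
{band=alpha, freq=21, power=1}: Yes (power = 1).
{band=delta, freq=16, power=6}: Yes (power = 6).
{band=delta, freq=24, power=5}: Yes (power = 5).

Yes, No, Yes, Yes, Yes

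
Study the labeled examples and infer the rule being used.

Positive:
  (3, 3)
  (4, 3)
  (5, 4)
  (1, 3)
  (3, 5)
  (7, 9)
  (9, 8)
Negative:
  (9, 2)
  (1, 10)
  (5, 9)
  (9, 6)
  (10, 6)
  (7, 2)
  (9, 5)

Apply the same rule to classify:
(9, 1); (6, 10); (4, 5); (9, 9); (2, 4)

Negative, Negative, Positive, Positive, Positive

The pattern is that an item is 'Positive' exactly when: |first − second| ≤ 2.
Negative: (9, 1), since |9−1| = 8. Negative: (6, 10), since |6−10| = 4. Positive: (4, 5), since |4−5| = 1. Positive: (9, 9), since |9−9| = 0. Positive: (2, 4), since |2−4| = 2.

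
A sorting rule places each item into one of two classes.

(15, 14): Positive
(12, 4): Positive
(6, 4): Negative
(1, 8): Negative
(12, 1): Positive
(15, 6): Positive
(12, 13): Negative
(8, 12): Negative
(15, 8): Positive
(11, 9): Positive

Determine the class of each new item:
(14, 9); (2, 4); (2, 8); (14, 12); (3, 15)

Positive, Negative, Negative, Positive, Negative

Rule: first > second AND sum ≥ 13. This holds for each 'Positive' example and fails for each 'Negative' one.
(14, 9): Positive (14 > 9, 14+9 = 23). (2, 4): Negative (2 < 4, 2+4 = 6). (2, 8): Negative (2 < 8, 2+8 = 10). (14, 12): Positive (14 > 12, 14+12 = 26). (3, 15): Negative (3 < 15, 3+15 = 18).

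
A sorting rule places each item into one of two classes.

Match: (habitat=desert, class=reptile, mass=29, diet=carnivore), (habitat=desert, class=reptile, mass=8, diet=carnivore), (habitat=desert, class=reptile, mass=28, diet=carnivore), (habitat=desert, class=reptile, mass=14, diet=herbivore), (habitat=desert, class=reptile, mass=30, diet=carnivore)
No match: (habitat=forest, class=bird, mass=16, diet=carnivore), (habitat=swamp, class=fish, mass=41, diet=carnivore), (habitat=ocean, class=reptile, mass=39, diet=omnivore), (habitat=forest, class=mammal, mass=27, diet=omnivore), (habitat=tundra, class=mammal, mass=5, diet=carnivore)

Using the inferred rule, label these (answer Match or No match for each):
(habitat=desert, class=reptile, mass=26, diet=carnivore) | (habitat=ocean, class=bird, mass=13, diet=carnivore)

Match, No match

The common property of the 'Match' items is: habitat is desert. No 'No match' item has it.
(habitat=desert, class=reptile, mass=26, diet=carnivore) — habitat is desert, hence Match. (habitat=ocean, class=bird, mass=13, diet=carnivore) — habitat is ocean, hence No match.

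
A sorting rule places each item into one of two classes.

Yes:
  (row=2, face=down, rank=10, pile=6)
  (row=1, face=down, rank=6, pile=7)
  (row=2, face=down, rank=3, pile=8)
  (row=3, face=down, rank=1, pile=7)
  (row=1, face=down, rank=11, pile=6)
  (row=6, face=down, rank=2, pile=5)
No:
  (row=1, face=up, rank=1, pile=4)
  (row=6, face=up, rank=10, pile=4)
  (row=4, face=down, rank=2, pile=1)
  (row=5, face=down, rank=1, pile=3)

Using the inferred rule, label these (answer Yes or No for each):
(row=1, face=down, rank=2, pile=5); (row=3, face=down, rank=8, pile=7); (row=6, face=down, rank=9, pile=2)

The rule appears to be: pile ≥ 5.
Yes: (row=1, face=down, rank=2, pile=5), since pile = 5. Yes: (row=3, face=down, rank=8, pile=7), since pile = 7. No: (row=6, face=down, rank=9, pile=2), since pile = 2.

Yes, Yes, No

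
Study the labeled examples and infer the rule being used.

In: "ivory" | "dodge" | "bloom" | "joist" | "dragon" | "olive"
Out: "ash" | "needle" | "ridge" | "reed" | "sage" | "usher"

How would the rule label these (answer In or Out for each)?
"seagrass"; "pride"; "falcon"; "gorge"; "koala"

Out, Out, In, In, In

Rule: contains 'o'. This holds for each 'In' example and fails for each 'Out' one.
Out: "seagrass", since no 'o'.
Out: "pride", since no 'o'.
In: "falcon", since has 'o'.
In: "gorge", since has 'o'.
In: "koala", since has 'o'.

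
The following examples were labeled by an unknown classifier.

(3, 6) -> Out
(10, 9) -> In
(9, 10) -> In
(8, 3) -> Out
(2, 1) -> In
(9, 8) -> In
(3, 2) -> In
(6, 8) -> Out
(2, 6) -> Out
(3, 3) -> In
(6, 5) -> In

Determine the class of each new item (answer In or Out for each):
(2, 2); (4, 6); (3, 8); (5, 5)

In, Out, Out, In

A rule that fits every label: |first − second| ≤ 1 — true of each 'In' example, false of each 'Out' one.
(2, 2) → |2−2| = 0 → In.
(4, 6) → |4−6| = 2 → Out.
(3, 8) → |3−8| = 5 → Out.
(5, 5) → |5−5| = 0 → In.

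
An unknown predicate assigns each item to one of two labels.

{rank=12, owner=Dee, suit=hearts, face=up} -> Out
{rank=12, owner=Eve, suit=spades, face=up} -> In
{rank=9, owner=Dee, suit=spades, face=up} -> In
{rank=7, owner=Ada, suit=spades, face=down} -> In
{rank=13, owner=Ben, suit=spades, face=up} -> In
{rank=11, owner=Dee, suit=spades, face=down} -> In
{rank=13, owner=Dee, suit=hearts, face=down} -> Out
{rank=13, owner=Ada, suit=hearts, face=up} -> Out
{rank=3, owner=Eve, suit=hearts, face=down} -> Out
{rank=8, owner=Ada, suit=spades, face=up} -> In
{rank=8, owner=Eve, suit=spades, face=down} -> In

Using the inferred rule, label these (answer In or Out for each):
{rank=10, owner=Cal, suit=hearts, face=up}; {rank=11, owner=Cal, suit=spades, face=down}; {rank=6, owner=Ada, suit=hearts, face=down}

Out, In, Out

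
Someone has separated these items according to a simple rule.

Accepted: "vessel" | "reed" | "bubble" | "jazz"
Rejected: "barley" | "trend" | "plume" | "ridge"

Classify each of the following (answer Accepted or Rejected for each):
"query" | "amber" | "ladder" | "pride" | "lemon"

Rejected, Rejected, Accepted, Rejected, Rejected

One predicate separates the groups cleanly: has a double letter.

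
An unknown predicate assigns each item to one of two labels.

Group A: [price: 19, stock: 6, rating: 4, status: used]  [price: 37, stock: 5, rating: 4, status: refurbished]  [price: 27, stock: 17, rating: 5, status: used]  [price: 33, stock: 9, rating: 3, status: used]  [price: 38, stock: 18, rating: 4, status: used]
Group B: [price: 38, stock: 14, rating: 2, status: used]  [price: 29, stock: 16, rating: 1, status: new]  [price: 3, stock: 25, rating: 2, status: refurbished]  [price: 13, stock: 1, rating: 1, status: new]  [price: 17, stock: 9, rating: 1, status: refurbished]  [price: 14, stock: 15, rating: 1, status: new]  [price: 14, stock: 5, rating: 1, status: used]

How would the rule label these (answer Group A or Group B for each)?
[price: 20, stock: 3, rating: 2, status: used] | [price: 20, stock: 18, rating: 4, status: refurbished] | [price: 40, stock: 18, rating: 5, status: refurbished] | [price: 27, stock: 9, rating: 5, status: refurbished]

The rule appears to be: rating ≥ 3.
[price: 20, stock: 3, rating: 2, status: used]: rating = 2 — doesn't match, so Group B.
[price: 20, stock: 18, rating: 4, status: refurbished]: rating = 4 — qualifies, so Group A.
[price: 40, stock: 18, rating: 5, status: refurbished]: rating = 5 — qualifies, so Group A.
[price: 27, stock: 9, rating: 5, status: refurbished]: rating = 5 — qualifies, so Group A.

Group B, Group A, Group A, Group A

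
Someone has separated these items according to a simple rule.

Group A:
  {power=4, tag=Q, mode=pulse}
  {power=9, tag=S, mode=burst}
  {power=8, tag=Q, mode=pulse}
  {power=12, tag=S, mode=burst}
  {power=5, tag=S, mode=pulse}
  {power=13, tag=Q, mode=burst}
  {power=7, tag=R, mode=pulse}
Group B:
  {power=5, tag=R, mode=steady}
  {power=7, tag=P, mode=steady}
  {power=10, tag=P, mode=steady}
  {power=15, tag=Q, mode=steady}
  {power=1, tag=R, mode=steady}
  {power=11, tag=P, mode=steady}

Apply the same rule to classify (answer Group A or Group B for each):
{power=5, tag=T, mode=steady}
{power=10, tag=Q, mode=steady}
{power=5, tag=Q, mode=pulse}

Group B, Group B, Group A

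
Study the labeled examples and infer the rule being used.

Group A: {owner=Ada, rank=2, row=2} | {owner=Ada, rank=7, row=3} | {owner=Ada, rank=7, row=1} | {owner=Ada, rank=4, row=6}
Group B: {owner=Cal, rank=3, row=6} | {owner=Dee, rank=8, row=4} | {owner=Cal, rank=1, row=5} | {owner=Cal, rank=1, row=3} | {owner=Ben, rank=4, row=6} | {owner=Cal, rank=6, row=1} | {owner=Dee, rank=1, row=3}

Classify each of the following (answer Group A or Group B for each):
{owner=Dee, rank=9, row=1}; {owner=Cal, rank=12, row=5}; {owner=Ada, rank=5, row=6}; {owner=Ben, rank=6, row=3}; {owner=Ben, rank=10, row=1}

Group B, Group B, Group A, Group B, Group B

The distinguishing property — owner is Ada — holds for all the 'Group A' cases and none of the 'Group B' cases.
{owner=Dee, rank=9, row=1} — owner is Dee, hence Group B. {owner=Cal, rank=12, row=5} — owner is Cal, hence Group B. {owner=Ada, rank=5, row=6} — owner is Ada, hence Group A. {owner=Ben, rank=6, row=3} — owner is Ben, hence Group B. {owner=Ben, rank=10, row=1} — owner is Ben, hence Group B.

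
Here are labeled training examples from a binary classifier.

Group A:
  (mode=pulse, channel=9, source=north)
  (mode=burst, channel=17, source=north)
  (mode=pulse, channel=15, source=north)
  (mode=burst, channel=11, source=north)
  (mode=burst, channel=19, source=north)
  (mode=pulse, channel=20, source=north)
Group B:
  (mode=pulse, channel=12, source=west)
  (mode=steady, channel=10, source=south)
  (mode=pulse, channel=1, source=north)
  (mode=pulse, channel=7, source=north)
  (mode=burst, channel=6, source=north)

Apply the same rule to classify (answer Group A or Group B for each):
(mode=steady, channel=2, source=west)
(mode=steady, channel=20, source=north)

Group B, Group A

The distinguishing property — source is north AND channel ≥ 9 — holds for all the 'Group A' cases and none of the 'Group B' cases.
(mode=steady, channel=2, source=west) — source is west, channel = 2, hence Group B. (mode=steady, channel=20, source=north) — source is north, channel = 20, hence Group A.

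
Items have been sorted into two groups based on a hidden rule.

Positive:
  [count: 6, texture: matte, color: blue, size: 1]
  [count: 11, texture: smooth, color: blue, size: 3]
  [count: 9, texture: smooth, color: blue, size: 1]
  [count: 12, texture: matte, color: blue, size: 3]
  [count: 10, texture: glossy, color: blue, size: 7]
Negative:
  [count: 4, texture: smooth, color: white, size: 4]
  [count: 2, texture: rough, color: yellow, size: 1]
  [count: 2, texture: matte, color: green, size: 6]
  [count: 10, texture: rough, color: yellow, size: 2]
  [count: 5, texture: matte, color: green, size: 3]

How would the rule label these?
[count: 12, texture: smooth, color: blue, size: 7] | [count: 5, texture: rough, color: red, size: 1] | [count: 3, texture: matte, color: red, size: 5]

Positive, Negative, Negative

Comparing the two groups points to one rule — color is blue.
[count: 12, texture: smooth, color: blue, size: 7]: Positive (color is blue). [count: 5, texture: rough, color: red, size: 1]: Negative (color is red). [count: 3, texture: matte, color: red, size: 5]: Negative (color is red).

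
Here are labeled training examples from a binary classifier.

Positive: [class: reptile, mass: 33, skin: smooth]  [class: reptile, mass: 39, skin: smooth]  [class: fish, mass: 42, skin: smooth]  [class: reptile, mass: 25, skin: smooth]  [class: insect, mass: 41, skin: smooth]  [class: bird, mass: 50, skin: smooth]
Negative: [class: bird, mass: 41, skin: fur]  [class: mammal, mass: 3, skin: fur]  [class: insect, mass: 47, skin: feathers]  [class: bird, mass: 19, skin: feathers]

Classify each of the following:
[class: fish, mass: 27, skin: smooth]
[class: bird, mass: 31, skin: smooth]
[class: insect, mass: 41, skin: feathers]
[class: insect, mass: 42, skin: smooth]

Positive, Positive, Negative, Positive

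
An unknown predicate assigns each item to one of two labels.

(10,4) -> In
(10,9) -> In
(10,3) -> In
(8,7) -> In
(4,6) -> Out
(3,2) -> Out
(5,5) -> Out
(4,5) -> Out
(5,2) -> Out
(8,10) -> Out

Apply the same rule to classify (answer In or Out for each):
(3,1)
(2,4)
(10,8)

Out, Out, In

Rule: first > second AND first is even. This holds for each 'In' example and fails for each 'Out' one.
(3,1) — 3 > 1, first 3, hence Out. (2,4) — 2 < 4, first 2, hence Out. (10,8) — 10 > 8, first 10, hence In.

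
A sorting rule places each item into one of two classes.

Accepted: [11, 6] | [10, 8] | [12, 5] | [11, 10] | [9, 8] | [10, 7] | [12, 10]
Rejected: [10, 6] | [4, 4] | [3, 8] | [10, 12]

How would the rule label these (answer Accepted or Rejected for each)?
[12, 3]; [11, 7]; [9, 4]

All 'Accepted' examples share one property — first > second AND sum ≥ 17 — and every 'Rejected' example lacks it.
Rejected: [12, 3], since 12 > 3, 12+3 = 15. Accepted: [11, 7], since 11 > 7, 11+7 = 18. Rejected: [9, 4], since 9 > 4, 9+4 = 13.

Rejected, Accepted, Rejected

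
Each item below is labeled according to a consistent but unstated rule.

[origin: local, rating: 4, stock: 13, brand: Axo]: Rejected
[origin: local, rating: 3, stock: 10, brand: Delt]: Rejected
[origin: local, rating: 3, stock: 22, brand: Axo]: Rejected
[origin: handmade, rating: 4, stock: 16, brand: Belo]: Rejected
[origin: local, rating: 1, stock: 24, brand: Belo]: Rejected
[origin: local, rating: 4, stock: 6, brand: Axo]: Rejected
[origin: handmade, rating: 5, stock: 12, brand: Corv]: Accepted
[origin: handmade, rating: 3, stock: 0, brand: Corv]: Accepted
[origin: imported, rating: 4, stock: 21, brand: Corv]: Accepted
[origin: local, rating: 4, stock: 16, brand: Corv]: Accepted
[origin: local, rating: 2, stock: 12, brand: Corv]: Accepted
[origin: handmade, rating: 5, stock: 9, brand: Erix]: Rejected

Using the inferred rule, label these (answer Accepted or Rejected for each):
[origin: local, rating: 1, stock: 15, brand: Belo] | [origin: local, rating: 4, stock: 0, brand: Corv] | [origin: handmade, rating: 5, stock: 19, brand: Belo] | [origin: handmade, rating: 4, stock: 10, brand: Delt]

The common property of the 'Accepted' items is: brand is Corv. No 'Rejected' item has it.
[origin: local, rating: 1, stock: 15, brand: Belo]: brand is Belo, lacks this property → Rejected. [origin: local, rating: 4, stock: 0, brand: Corv]: brand is Corv, matches → Accepted. [origin: handmade, rating: 5, stock: 19, brand: Belo]: brand is Belo, lacks this property → Rejected. [origin: handmade, rating: 4, stock: 10, brand: Delt]: brand is Delt, lacks this property → Rejected.

Rejected, Accepted, Rejected, Rejected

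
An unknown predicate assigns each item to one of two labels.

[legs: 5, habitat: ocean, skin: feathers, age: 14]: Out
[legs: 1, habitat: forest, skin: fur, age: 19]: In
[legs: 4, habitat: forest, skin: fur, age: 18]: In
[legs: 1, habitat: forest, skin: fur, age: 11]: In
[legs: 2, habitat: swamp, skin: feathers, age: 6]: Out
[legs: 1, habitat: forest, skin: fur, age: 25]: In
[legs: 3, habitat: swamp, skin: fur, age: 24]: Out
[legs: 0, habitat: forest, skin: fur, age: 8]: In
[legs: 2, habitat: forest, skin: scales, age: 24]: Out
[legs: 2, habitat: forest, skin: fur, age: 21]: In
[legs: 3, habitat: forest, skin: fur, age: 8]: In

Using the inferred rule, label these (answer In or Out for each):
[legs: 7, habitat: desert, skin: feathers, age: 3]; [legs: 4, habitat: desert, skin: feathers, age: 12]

All 'In' examples share one property — skin is fur AND habitat is forest — and every 'Out' example lacks it.
Out: [legs: 7, habitat: desert, skin: feathers, age: 3], since skin is feathers, habitat is desert.
Out: [legs: 4, habitat: desert, skin: feathers, age: 12], since skin is feathers, habitat is desert.

Out, Out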